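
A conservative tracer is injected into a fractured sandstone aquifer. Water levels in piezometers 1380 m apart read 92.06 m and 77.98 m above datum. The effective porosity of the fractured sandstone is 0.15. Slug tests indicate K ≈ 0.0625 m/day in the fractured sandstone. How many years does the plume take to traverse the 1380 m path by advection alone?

889

Hydraulic gradient i = (92.06 − 77.98) / 1380 = 14.08 / 1380 = 0.01020.
Darcy flux q = K · i = 0.06250 × 0.01020 = 0.0006377 m/day.
Seepage velocity v = q / n_e = 0.0006377 / 0.15 = 0.004251 m/day.
Travel time t = L / v = 1380 / 0.004251 = 3.246e+05 days = 888.7 years.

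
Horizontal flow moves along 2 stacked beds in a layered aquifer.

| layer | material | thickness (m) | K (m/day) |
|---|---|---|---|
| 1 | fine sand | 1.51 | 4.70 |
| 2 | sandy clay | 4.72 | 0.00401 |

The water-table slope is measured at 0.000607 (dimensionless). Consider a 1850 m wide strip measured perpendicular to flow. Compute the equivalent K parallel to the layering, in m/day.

Flow is parallel to layering, so each bed carries its own Darcy discharge and the transmissivities add.
Σ(K_i·b_i) = 4.70×1.51 + 0.00401×4.72 = 7.116 m²/day.
Total thickness b = 6.230 m, so K_eq = Σ(K_i·b_i)/b = 1.142 m/day.

1.14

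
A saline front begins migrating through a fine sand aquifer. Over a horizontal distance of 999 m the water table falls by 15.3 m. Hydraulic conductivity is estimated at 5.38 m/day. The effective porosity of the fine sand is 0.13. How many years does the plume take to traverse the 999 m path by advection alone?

4.32

Hydraulic gradient i = Δh / L = 15.3 / 999 = 0.01532.
Darcy flux q = K · i = 5.380 × 0.01532 = 0.08240 m/day.
Seepage velocity v = q / n_e = 0.08240 / 0.13 = 0.6338 m/day.
Travel time t = L / v = 999 / 0.6338 = 1576 days = 4.315 years.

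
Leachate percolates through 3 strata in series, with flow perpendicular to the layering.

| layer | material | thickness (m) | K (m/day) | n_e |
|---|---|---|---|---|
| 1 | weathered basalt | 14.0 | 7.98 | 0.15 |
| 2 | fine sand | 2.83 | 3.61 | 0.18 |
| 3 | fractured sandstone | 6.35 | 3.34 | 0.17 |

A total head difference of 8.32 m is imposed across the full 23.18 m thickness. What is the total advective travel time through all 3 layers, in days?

1.97

With flow normal to the layers, continuity requires the same specific discharge q through every layer.
Σ(b_i/K_i) = 14.0/7.98 + 2.83/3.61 + 6.35/3.34 = 4.440 d.
q = Δh / Σ(b_i/K_i) = 8.32 / 4.440 = 1.874 m/day.
In each layer the seepage velocity is v_i = q/n_i, so the layer transit time is t_i = b_i·n_i / q:
  layer 1 (weathered basalt): t_1 = 14.0 × 0.15 / 1.874 = 1.121 d
  layer 2 (fine sand): t_2 = 2.83 × 0.18 / 1.874 = 0.2718 d
  layer 3 (fractured sandstone): t_3 = 6.35 × 0.17 / 1.874 = 0.5760 d
Total t = Σ t_i = 1.968 days.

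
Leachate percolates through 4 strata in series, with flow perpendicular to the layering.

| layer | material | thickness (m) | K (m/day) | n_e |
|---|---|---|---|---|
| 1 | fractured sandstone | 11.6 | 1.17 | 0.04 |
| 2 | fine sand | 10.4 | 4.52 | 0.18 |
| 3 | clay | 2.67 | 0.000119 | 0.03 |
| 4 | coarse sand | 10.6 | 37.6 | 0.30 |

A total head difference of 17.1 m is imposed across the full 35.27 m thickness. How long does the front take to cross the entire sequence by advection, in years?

20.1

With flow normal to the layers, continuity requires the same specific discharge q through every layer.
Σ(b_i/K_i) = 11.6/1.17 + 10.4/4.52 + 2.67/0.000119 + 10.6/37.6 = 22449 d.
q = Δh / Σ(b_i/K_i) = 17.1 / 22449 = 0.0007617 m/day.
In each layer the seepage velocity is v_i = q/n_i, so the layer transit time is t_i = b_i·n_i / q:
  layer 1 (fractured sandstone): t_1 = 11.6 × 0.04 / 0.0007617 = 609.2 d
  layer 2 (fine sand): t_2 = 10.4 × 0.18 / 0.0007617 = 2458 d
  layer 3 (clay): t_3 = 2.67 × 0.03 / 0.0007617 = 105.2 d
  layer 4 (coarse sand): t_4 = 10.6 × 0.30 / 0.0007617 = 4175 d
Total t = Σ t_i = 7347 days = 20.11 years.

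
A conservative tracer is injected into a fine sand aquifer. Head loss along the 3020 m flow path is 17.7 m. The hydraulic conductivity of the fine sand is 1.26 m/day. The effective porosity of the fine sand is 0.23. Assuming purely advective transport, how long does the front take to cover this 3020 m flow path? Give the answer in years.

258

Hydraulic gradient i = Δh / L = 17.7 / 3020 = 0.005861.
Darcy flux q = K · i = 1.260 × 0.005861 = 0.007385 m/day.
Seepage velocity v = q / n_e = 0.007385 / 0.23 = 0.03211 m/day.
Travel time t = L / v = 3020 / 0.03211 = 94058 days = 257.5 years.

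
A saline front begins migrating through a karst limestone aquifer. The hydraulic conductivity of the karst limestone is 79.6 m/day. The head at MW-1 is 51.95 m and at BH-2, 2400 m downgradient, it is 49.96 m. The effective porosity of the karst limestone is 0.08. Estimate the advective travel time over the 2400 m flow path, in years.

Hydraulic gradient i = (51.95 − 49.96) / 2400 = 1.99 / 2400 = 0.0008292.
Darcy flux q = K · i = 79.60 × 0.0008292 = 0.06600 m/day.
Seepage velocity v = q / n_e = 0.06600 / 0.08 = 0.8250 m/day.
Travel time t = L / v = 2400 / 0.8250 = 2909 days = 7.964 years.

7.96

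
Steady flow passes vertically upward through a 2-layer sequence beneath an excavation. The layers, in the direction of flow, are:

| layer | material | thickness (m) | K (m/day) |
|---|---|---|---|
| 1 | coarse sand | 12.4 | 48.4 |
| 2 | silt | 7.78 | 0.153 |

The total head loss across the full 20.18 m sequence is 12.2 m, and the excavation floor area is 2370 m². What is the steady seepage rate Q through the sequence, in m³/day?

566

Flow is perpendicular to layering, so the layers act in series and the equivalent K is the thickness-weighted harmonic mean.
Total thickness L = 12.4 + 7.78 = 20.18 m.
Σ(b_i/K_i) = 12.4/48.4 + 7.78/0.153 = 51.11 d.
K_eq = L / Σ(b_i/K_i) = 20.18 / 51.11 = 0.3949 m/day.
Q = K_eq · A · (Δh/L) = 0.3949 × 2370 × (12.2/20.18) = 565.8 m³/day.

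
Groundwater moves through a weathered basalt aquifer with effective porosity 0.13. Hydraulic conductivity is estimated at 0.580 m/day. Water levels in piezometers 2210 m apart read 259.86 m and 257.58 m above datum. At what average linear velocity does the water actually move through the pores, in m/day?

Hydraulic gradient i = (259.86 − 257.58) / 2210 = 2.28 / 2210 = 0.001032.
Darcy flux q = K · i = 0.5800 × 0.001032 = 0.0005984 m/day.
Seepage velocity v = q / n_e = 0.0005984 / 0.13 = 0.004603 m/day.

0.00460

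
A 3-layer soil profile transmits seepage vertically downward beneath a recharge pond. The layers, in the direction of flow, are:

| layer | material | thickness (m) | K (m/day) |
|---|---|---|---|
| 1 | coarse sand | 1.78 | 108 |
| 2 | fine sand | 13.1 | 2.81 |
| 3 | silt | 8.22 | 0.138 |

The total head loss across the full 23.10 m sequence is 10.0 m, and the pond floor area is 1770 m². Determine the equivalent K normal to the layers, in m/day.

Flow is perpendicular to layering, so the layers act in series and the equivalent K is the thickness-weighted harmonic mean.
Total thickness L = 1.78 + 13.1 + 8.22 = 23.10 m.
Σ(b_i/K_i) = 1.78/108 + 13.1/2.81 + 8.22/0.138 = 64.24 d.
K_eq = L / Σ(b_i/K_i) = 23.10 / 64.24 = 0.3596 m/day.

0.360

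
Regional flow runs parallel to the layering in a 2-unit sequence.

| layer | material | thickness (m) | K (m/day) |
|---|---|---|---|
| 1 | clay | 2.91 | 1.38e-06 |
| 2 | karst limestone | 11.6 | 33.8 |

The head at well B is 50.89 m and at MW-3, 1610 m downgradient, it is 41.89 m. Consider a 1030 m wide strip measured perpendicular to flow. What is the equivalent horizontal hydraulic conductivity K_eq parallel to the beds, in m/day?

27.0

Flow is parallel to layering, so each bed carries its own Darcy discharge and the transmissivities add.
Σ(K_i·b_i) = 1.38e-06×2.91 + 33.8×11.6 = 392.1 m²/day.
Total thickness b = 14.51 m, so K_eq = Σ(K_i·b_i)/b = 27.02 m/day.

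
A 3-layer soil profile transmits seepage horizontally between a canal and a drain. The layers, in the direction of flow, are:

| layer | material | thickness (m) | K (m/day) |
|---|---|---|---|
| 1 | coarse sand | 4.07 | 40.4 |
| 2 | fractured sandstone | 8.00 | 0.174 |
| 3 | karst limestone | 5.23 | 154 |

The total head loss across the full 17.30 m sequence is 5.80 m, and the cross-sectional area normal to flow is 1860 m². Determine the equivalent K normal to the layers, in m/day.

Flow is perpendicular to layering, so the layers act in series and the equivalent K is the thickness-weighted harmonic mean.
Total thickness L = 4.07 + 8.00 + 5.23 = 17.30 m.
Σ(b_i/K_i) = 4.07/40.4 + 8.00/0.174 + 5.23/154 = 46.11 d.
K_eq = L / Σ(b_i/K_i) = 17.30 / 46.11 = 0.3752 m/day.

0.375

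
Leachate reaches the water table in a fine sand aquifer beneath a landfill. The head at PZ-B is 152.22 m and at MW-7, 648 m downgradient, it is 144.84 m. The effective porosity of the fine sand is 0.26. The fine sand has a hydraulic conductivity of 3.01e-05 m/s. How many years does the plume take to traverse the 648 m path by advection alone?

15.6

Convert K: 3.01e-05 m/s × 86400 = 2.601 m/day.
Hydraulic gradient i = (152.22 − 144.84) / 648 = 7.38 / 648 = 0.01139.
Darcy flux q = K · i = 2.601 × 0.01139 = 0.02962 m/day.
Seepage velocity v = q / n_e = 0.02962 / 0.26 = 0.1139 m/day.
Travel time t = L / v = 648 / 0.1139 = 5688 days = 15.57 years.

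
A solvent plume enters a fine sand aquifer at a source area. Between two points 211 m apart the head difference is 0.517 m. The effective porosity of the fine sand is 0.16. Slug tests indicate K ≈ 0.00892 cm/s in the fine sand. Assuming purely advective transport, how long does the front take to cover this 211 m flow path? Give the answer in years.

4.89

Convert K: 0.00892 cm/s × 864 = 7.707 m/day.
Hydraulic gradient i = Δh / L = 0.517 / 211 = 0.002450.
Darcy flux q = K · i = 7.707 × 0.002450 = 0.01888 m/day.
Seepage velocity v = q / n_e = 0.01888 / 0.16 = 0.1180 m/day.
Travel time t = L / v = 211 / 0.1180 = 1788 days = 4.895 years.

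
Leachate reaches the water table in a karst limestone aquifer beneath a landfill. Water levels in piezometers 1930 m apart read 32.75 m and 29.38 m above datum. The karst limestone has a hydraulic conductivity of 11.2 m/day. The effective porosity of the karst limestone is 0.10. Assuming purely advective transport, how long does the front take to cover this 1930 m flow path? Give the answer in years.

27.0

Hydraulic gradient i = (32.75 − 29.38) / 1930 = 3.37 / 1930 = 0.001746.
Darcy flux q = K · i = 11.20 × 0.001746 = 0.01956 m/day.
Seepage velocity v = q / n_e = 0.01956 / 0.10 = 0.1956 m/day.
Travel time t = L / v = 1930 / 0.1956 = 9869 days = 27.02 years.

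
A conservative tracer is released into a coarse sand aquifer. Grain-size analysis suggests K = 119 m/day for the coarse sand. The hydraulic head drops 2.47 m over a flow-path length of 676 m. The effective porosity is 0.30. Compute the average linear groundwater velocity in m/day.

Hydraulic gradient i = Δh / L = 2.47 / 676 = 0.003654.
Darcy flux q = K · i = 119.0 × 0.003654 = 0.4348 m/day.
Seepage velocity v = q / n_e = 0.4348 / 0.30 = 1.449 m/day.

1.45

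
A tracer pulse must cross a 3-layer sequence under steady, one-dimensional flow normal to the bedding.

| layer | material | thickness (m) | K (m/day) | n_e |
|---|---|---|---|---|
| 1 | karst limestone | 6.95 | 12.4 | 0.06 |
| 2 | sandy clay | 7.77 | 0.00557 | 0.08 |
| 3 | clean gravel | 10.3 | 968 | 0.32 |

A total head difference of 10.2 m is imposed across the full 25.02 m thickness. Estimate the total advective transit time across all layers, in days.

With flow normal to the layers, continuity requires the same specific discharge q through every layer.
Σ(b_i/K_i) = 6.95/12.4 + 7.77/0.00557 + 10.3/968 = 1396 d.
q = Δh / Σ(b_i/K_i) = 10.2 / 1396 = 0.007309 m/day.
In each layer the seepage velocity is v_i = q/n_i, so the layer transit time is t_i = b_i·n_i / q:
  layer 1 (karst limestone): t_1 = 6.95 × 0.06 / 0.007309 = 57.05 d
  layer 2 (sandy clay): t_2 = 7.77 × 0.08 / 0.007309 = 85.05 d
  layer 3 (clean gravel): t_3 = 10.3 × 0.32 / 0.007309 = 451.0 d
Total t = Σ t_i = 593.1 days.

593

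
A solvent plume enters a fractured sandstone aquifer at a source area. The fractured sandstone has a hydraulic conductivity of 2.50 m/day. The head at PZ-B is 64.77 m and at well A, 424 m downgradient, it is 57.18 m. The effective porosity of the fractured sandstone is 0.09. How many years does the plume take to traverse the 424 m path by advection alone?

2.33

Hydraulic gradient i = (64.77 − 57.18) / 424 = 7.59 / 424 = 0.01790.
Darcy flux q = K · i = 2.500 × 0.01790 = 0.04475 m/day.
Seepage velocity v = q / n_e = 0.04475 / 0.09 = 0.4972 m/day.
Travel time t = L / v = 424 / 0.4972 = 852.7 days = 2.335 years.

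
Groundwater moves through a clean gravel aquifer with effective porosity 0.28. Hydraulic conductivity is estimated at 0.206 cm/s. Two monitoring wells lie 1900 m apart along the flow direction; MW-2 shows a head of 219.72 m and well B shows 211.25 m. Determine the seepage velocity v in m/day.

Convert K: 0.206 cm/s × 864 = 178.0 m/day.
Hydraulic gradient i = (219.72 − 211.25) / 1900 = 8.47 / 1900 = 0.004458.
Darcy flux q = K · i = 178.0 × 0.004458 = 0.7934 m/day.
Seepage velocity v = q / n_e = 0.7934 / 0.28 = 2.834 m/day.

2.83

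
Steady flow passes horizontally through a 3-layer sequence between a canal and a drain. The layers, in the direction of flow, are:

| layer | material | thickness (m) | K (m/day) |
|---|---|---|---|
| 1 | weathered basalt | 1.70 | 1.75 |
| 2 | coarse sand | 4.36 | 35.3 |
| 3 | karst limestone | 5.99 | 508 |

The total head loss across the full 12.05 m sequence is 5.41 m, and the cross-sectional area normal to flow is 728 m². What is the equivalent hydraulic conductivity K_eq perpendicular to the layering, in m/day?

Flow is perpendicular to layering, so the layers act in series and the equivalent K is the thickness-weighted harmonic mean.
Total thickness L = 1.70 + 4.36 + 5.99 = 12.05 m.
Σ(b_i/K_i) = 1.70/1.75 + 4.36/35.3 + 5.99/508 = 1.107 d.
K_eq = L / Σ(b_i/K_i) = 12.05 / 1.107 = 10.89 m/day.

10.9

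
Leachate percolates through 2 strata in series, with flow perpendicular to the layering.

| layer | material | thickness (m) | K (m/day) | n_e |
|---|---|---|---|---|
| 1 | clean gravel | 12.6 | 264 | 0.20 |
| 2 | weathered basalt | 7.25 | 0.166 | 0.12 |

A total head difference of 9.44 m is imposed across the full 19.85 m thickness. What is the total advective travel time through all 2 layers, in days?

15.7

With flow normal to the layers, continuity requires the same specific discharge q through every layer.
Σ(b_i/K_i) = 12.6/264 + 7.25/0.166 = 43.72 d.
q = Δh / Σ(b_i/K_i) = 9.44 / 43.72 = 0.2159 m/day.
In each layer the seepage velocity is v_i = q/n_i, so the layer transit time is t_i = b_i·n_i / q:
  layer 1 (clean gravel): t_1 = 12.6 × 0.20 / 0.2159 = 11.67 d
  layer 2 (weathered basalt): t_2 = 7.25 × 0.12 / 0.2159 = 4.030 d
Total t = Σ t_i = 15.70 days.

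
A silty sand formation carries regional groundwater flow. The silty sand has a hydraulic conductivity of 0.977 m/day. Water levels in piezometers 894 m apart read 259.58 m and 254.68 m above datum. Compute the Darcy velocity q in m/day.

Hydraulic gradient i = (259.58 − 254.68) / 894 = 4.9 / 894 = 0.005481.
Specific discharge q = K · i = 0.9770 × 0.005481 = 0.005355 m/day.

0.00535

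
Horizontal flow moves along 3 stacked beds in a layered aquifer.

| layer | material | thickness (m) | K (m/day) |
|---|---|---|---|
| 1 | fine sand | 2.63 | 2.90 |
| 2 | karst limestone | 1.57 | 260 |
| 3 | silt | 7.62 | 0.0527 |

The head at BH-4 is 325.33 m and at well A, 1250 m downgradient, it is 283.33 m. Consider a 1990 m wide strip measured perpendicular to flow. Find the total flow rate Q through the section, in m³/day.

Flow is parallel to layering, so each bed carries its own Darcy discharge and the transmissivities add.
Σ(K_i·b_i) = 2.90×2.63 + 260×1.57 + 0.0527×7.62 = 416.2 m²/day.
Hydraulic gradient i = (325.33 − 283.33) / 1250 = 42 / 1250 = 0.03360.
Q = Σ(K_i·b_i) · W · i = 416.2 × 1990 × 0.03360 = 27831 m³/day.

27800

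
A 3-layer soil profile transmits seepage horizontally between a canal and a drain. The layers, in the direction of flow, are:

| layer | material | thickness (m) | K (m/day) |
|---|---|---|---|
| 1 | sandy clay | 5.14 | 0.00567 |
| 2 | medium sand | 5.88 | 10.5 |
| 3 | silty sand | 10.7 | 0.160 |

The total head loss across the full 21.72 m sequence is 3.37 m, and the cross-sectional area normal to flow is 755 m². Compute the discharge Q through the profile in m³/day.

Flow is perpendicular to layering, so the layers act in series and the equivalent K is the thickness-weighted harmonic mean.
Total thickness L = 5.14 + 5.88 + 10.7 = 21.72 m.
Σ(b_i/K_i) = 5.14/0.00567 + 5.88/10.5 + 10.7/0.160 = 974.0 d.
K_eq = L / Σ(b_i/K_i) = 21.72 / 974.0 = 0.02230 m/day.
Q = K_eq · A · (Δh/L) = 0.02230 × 755 × (3.37/21.72) = 2.612 m³/day.

2.61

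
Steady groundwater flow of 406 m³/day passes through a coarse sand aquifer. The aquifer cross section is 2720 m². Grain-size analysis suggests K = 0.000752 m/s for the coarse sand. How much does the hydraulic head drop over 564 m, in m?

1.30

Convert K: 0.000752 m/s × 86400 = 64.97 m/day.
From Q = K·A·i, i = Q / (K·A) = 406 / (64.97 × 2720) = 0.002297.
Head loss Δh = i · L = 0.002297 × 564 = 1.296 m.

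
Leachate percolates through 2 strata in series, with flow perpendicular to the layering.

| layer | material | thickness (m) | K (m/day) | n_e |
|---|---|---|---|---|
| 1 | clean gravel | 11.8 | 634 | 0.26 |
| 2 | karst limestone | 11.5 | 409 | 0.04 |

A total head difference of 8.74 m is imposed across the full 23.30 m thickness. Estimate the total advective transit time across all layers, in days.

0.0189

With flow normal to the layers, continuity requires the same specific discharge q through every layer.
Σ(b_i/K_i) = 11.8/634 + 11.5/409 = 0.04673 d.
q = Δh / Σ(b_i/K_i) = 8.74 / 0.04673 = 187.0 m/day.
In each layer the seepage velocity is v_i = q/n_i, so the layer transit time is t_i = b_i·n_i / q:
  layer 1 (clean gravel): t_1 = 11.8 × 0.26 / 187.0 = 0.01640 d
  layer 2 (karst limestone): t_2 = 11.5 × 0.04 / 187.0 = 0.002459 d
Total t = Σ t_i = 0.01886 days.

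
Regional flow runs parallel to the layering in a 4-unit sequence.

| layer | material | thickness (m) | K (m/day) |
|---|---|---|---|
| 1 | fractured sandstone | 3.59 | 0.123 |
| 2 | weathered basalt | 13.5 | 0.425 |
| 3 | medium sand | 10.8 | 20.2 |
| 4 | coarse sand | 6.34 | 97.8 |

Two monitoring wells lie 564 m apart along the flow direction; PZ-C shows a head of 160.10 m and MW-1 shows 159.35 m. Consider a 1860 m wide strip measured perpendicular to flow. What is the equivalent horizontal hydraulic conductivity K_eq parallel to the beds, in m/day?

24.7

Flow is parallel to layering, so each bed carries its own Darcy discharge and the transmissivities add.
Σ(K_i·b_i) = 0.123×3.59 + 0.425×13.5 + 20.2×10.8 + 97.8×6.34 = 844.4 m²/day.
Total thickness b = 34.23 m, so K_eq = Σ(K_i·b_i)/b = 24.67 m/day.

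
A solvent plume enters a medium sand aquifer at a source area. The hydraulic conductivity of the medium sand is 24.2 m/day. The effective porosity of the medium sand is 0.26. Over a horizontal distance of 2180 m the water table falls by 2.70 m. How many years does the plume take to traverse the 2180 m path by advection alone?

Hydraulic gradient i = Δh / L = 2.70 / 2180 = 0.001239.
Darcy flux q = K · i = 24.20 × 0.001239 = 0.02997 m/day.
Seepage velocity v = q / n_e = 0.02997 / 0.26 = 0.1153 m/day.
Travel time t = L / v = 2180 / 0.1153 = 18911 days = 51.77 years.

51.8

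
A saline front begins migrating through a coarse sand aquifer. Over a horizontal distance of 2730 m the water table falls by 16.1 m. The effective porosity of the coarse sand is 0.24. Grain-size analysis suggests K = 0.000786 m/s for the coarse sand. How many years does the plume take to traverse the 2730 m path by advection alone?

Convert K: 0.000786 m/s × 86400 = 67.91 m/day.
Hydraulic gradient i = Δh / L = 16.1 / 2730 = 0.005897.
Darcy flux q = K · i = 67.91 × 0.005897 = 0.4005 m/day.
Seepage velocity v = q / n_e = 0.4005 / 0.24 = 1.669 m/day.
Travel time t = L / v = 2730 / 1.669 = 1636 days = 4.479 years.

4.48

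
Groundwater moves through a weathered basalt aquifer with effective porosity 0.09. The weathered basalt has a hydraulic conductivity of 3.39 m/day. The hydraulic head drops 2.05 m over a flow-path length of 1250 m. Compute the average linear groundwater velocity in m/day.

Hydraulic gradient i = Δh / L = 2.05 / 1250 = 0.001640.
Darcy flux q = K · i = 3.390 × 0.001640 = 0.005560 m/day.
Seepage velocity v = q / n_e = 0.005560 / 0.09 = 0.06177 m/day.

0.0618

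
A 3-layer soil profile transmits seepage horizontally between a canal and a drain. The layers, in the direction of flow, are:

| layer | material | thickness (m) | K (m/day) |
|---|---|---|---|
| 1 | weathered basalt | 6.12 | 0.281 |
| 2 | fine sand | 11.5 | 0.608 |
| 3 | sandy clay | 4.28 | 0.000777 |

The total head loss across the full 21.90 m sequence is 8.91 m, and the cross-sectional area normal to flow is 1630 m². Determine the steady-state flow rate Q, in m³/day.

2.62

Flow is perpendicular to layering, so the layers act in series and the equivalent K is the thickness-weighted harmonic mean.
Total thickness L = 6.12 + 11.5 + 4.28 = 21.90 m.
Σ(b_i/K_i) = 6.12/0.281 + 11.5/0.608 + 4.28/0.000777 = 5549 d.
K_eq = L / Σ(b_i/K_i) = 21.90 / 5549 = 0.003947 m/day.
Q = K_eq · A · (Δh/L) = 0.003947 × 1630 × (8.91/21.90) = 2.617 m³/day.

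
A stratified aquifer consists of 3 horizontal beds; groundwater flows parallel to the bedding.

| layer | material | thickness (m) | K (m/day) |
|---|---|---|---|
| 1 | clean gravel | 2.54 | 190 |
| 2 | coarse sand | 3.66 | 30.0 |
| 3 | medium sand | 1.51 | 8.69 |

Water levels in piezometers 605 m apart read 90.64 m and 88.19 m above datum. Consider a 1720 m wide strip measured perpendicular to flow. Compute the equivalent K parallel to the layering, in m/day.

Flow is parallel to layering, so each bed carries its own Darcy discharge and the transmissivities add.
Σ(K_i·b_i) = 190×2.54 + 30.0×3.66 + 8.69×1.51 = 605.5 m²/day.
Total thickness b = 7.710 m, so K_eq = Σ(K_i·b_i)/b = 78.54 m/day.

78.5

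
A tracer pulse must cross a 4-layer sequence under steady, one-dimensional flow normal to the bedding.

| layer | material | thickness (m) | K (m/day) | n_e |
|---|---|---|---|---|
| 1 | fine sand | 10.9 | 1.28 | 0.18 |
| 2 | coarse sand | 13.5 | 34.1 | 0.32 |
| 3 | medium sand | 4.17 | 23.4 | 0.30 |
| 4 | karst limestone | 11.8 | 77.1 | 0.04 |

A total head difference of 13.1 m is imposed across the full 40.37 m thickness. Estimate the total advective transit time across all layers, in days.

5.65

With flow normal to the layers, continuity requires the same specific discharge q through every layer.
Σ(b_i/K_i) = 10.9/1.28 + 13.5/34.1 + 4.17/23.4 + 11.8/77.1 = 9.243 d.
q = Δh / Σ(b_i/K_i) = 13.1 / 9.243 = 1.417 m/day.
In each layer the seepage velocity is v_i = q/n_i, so the layer transit time is t_i = b_i·n_i / q:
  layer 1 (fine sand): t_1 = 10.9 × 0.18 / 1.417 = 1.384 d
  layer 2 (coarse sand): t_2 = 13.5 × 0.32 / 1.417 = 3.048 d
  layer 3 (medium sand): t_3 = 4.17 × 0.30 / 1.417 = 0.8826 d
  layer 4 (karst limestone): t_4 = 11.8 × 0.04 / 1.417 = 0.3330 d
Total t = Σ t_i = 5.648 days.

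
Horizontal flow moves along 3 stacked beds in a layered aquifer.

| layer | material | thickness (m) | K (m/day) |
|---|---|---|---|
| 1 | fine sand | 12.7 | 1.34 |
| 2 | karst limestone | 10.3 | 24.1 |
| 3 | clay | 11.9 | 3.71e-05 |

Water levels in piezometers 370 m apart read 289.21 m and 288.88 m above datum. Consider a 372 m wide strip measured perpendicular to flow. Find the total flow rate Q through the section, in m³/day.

Flow is parallel to layering, so each bed carries its own Darcy discharge and the transmissivities add.
Σ(K_i·b_i) = 1.34×12.7 + 24.1×10.3 + 3.71e-05×11.9 = 265.2 m²/day.
Hydraulic gradient i = (289.21 − 288.88) / 370 = 0.33 / 370 = 0.0008919.
Q = Σ(K_i·b_i) · W · i = 265.2 × 372 × 0.0008919 = 88.01 m³/day.

88.0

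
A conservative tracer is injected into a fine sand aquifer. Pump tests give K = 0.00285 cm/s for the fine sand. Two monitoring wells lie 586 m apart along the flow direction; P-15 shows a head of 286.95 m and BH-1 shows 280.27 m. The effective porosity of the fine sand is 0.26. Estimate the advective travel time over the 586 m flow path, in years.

Convert K: 0.00285 cm/s × 864 = 2.462 m/day.
Hydraulic gradient i = (286.95 − 280.27) / 586 = 6.68 / 586 = 0.01140.
Darcy flux q = K · i = 2.462 × 0.01140 = 0.02807 m/day.
Seepage velocity v = q / n_e = 0.02807 / 0.26 = 0.1080 m/day.
Travel time t = L / v = 586 / 0.1080 = 5428 days = 14.86 years.

14.9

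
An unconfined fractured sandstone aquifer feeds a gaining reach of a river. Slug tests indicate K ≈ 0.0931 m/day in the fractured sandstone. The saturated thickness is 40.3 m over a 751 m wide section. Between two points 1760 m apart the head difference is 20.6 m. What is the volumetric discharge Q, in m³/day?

Cross-sectional area A = 751 × 40.3 = 30265 m².
Hydraulic gradient i = Δh / L = 20.6 / 1760 = 0.01170.
Darcy's law: Q = K · A · i = 0.09310 × 30265 × 0.01170 = 32.98 m³/day.

33.0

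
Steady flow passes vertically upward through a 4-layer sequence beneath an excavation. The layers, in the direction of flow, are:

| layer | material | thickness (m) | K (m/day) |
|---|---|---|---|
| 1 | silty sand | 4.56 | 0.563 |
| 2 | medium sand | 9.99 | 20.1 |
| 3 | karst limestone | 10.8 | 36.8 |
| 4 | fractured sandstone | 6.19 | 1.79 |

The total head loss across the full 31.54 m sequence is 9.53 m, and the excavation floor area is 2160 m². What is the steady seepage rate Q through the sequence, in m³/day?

Flow is perpendicular to layering, so the layers act in series and the equivalent K is the thickness-weighted harmonic mean.
Total thickness L = 4.56 + 9.99 + 10.8 + 6.19 = 31.54 m.
Σ(b_i/K_i) = 4.56/0.563 + 9.99/20.1 + 10.8/36.8 + 6.19/1.79 = 12.35 d.
K_eq = L / Σ(b_i/K_i) = 31.54 / 12.35 = 2.554 m/day.
Q = K_eq · A · (Δh/L) = 2.554 × 2160 × (9.53/31.54) = 1667 m³/day.

1670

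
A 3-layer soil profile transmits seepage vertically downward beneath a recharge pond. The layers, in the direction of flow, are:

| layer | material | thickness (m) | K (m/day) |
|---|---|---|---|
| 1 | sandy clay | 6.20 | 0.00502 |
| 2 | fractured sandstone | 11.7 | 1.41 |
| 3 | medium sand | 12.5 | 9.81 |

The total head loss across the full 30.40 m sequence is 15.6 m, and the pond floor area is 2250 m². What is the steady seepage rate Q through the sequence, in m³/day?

28.2

Flow is perpendicular to layering, so the layers act in series and the equivalent K is the thickness-weighted harmonic mean.
Total thickness L = 6.20 + 11.7 + 12.5 = 30.40 m.
Σ(b_i/K_i) = 6.20/0.00502 + 11.7/1.41 + 12.5/9.81 = 1245 d.
K_eq = L / Σ(b_i/K_i) = 30.40 / 1245 = 0.02442 m/day.
Q = K_eq · A · (Δh/L) = 0.02442 × 2250 × (15.6/30.40) = 28.20 m³/day.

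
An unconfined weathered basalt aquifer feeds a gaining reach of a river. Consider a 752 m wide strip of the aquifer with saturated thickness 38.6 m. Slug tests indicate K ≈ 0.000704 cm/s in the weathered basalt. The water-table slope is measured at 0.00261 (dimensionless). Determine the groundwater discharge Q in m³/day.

Convert K: 0.000704 cm/s × 864 = 0.6083 m/day.
Cross-sectional area A = 752 × 38.6 = 29027 m².
Hydraulic gradient i = 0.00261.
Darcy's law: Q = K · A · i = 0.6083 × 29027 × 0.002610 = 46.08 m³/day.

46.1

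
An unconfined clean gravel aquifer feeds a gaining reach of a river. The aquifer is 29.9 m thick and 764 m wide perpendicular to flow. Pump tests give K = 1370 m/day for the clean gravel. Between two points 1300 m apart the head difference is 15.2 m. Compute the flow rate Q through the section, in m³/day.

366000

Cross-sectional area A = 764 × 29.9 = 22844 m².
Hydraulic gradient i = Δh / L = 15.2 / 1300 = 0.01169.
Darcy's law: Q = K · A · i = 1370 × 22844 × 0.01169 = 3.659e+05 m³/day.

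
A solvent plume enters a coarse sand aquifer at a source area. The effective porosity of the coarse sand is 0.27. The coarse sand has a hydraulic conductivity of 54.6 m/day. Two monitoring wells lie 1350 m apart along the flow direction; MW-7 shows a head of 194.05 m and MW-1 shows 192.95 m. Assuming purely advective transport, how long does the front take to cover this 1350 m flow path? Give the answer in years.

Hydraulic gradient i = (194.05 − 192.95) / 1350 = 1.1 / 1350 = 0.0008148.
Darcy flux q = K · i = 54.60 × 0.0008148 = 0.04449 m/day.
Seepage velocity v = q / n_e = 0.04449 / 0.27 = 0.1648 m/day.
Travel time t = L / v = 1350 / 0.1648 = 8193 days = 22.43 years.

22.4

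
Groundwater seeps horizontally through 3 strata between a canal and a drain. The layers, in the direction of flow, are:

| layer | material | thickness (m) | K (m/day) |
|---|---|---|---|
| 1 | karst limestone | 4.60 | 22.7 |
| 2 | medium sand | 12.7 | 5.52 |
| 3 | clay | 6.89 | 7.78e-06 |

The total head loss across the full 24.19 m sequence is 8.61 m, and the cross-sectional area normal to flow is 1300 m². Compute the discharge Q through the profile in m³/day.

Flow is perpendicular to layering, so the layers act in series and the equivalent K is the thickness-weighted harmonic mean.
Total thickness L = 4.60 + 12.7 + 6.89 = 24.19 m.
Σ(b_i/K_i) = 4.60/22.7 + 12.7/5.52 + 6.89/7.78e-06 = 8.856e+05 d.
K_eq = L / Σ(b_i/K_i) = 24.19 / 8.856e+05 = 2.731e-05 m/day.
Q = K_eq · A · (Δh/L) = 2.731e-05 × 1300 × (8.61/24.19) = 0.01264 m³/day.

0.0126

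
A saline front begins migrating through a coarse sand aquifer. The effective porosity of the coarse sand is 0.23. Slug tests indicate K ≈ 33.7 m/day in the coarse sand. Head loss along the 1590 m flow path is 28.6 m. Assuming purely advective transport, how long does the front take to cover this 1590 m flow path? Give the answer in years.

Hydraulic gradient i = Δh / L = 28.6 / 1590 = 0.01799.
Darcy flux q = K · i = 33.70 × 0.01799 = 0.6062 m/day.
Seepage velocity v = q / n_e = 0.6062 / 0.23 = 2.636 m/day.
Travel time t = L / v = 1590 / 2.636 = 603.3 days = 1.652 years.

1.65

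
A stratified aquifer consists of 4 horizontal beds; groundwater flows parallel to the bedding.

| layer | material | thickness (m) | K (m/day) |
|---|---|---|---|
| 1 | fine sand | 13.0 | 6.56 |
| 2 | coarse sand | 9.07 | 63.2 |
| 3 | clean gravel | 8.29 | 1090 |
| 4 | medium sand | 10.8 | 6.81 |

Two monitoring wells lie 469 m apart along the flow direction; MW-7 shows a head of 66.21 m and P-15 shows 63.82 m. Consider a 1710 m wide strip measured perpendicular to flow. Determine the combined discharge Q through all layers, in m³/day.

85100

Flow is parallel to layering, so each bed carries its own Darcy discharge and the transmissivities add.
Σ(K_i·b_i) = 6.56×13.0 + 63.2×9.07 + 1090×8.29 + 6.81×10.8 = 9768 m²/day.
Hydraulic gradient i = (66.21 − 63.82) / 469 = 2.39 / 469 = 0.005096.
Q = Σ(K_i·b_i) · W · i = 9768 × 1710 × 0.005096 = 85120 m³/day.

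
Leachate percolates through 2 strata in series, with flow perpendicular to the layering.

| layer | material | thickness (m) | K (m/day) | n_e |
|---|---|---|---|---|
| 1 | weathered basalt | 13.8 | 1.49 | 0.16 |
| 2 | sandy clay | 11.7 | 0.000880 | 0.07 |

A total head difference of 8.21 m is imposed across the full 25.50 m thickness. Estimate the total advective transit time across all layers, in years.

With flow normal to the layers, continuity requires the same specific discharge q through every layer.
Σ(b_i/K_i) = 13.8/1.49 + 11.7/0.000880 = 13305 d.
q = Δh / Σ(b_i/K_i) = 8.21 / 13305 = 0.0006171 m/day.
In each layer the seepage velocity is v_i = q/n_i, so the layer transit time is t_i = b_i·n_i / q:
  layer 1 (weathered basalt): t_1 = 13.8 × 0.16 / 0.0006171 = 3578 d
  layer 2 (sandy clay): t_2 = 11.7 × 0.07 / 0.0006171 = 1327 d
Total t = Σ t_i = 4905 days = 13.43 years.

13.4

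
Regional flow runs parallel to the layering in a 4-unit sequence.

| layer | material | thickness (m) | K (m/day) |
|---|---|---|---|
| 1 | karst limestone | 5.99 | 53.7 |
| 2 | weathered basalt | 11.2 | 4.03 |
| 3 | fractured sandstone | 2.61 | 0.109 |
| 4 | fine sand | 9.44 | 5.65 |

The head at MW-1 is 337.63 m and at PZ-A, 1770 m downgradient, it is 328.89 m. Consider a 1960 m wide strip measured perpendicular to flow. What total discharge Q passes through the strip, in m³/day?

4070

Flow is parallel to layering, so each bed carries its own Darcy discharge and the transmissivities add.
Σ(K_i·b_i) = 53.7×5.99 + 4.03×11.2 + 0.109×2.61 + 5.65×9.44 = 420.4 m²/day.
Hydraulic gradient i = (337.63 − 328.89) / 1770 = 8.74 / 1770 = 0.004938.
Q = Σ(K_i·b_i) · W · i = 420.4 × 1960 × 0.004938 = 4069 m³/day.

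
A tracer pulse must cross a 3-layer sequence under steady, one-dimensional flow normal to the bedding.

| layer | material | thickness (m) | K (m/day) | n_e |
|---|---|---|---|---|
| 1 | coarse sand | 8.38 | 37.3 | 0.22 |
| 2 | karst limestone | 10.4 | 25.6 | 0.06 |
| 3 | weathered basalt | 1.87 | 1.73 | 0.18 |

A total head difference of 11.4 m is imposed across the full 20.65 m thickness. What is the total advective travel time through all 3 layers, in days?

0.421

With flow normal to the layers, continuity requires the same specific discharge q through every layer.
Σ(b_i/K_i) = 8.38/37.3 + 10.4/25.6 + 1.87/1.73 = 1.712 d.
q = Δh / Σ(b_i/K_i) = 11.4 / 1.712 = 6.660 m/day.
In each layer the seepage velocity is v_i = q/n_i, so the layer transit time is t_i = b_i·n_i / q:
  layer 1 (coarse sand): t_1 = 8.38 × 0.22 / 6.660 = 0.2768 d
  layer 2 (karst limestone): t_2 = 10.4 × 0.06 / 6.660 = 0.09370 d
  layer 3 (weathered basalt): t_3 = 1.87 × 0.18 / 6.660 = 0.05054 d
Total t = Σ t_i = 0.4211 days.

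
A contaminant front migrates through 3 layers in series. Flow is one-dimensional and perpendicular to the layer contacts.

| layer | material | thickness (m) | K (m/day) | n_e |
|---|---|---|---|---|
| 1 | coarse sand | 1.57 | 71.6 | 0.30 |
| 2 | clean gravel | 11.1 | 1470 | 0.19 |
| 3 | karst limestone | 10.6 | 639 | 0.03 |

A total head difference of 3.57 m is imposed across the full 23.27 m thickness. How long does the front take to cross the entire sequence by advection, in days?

0.0374

With flow normal to the layers, continuity requires the same specific discharge q through every layer.
Σ(b_i/K_i) = 1.57/71.6 + 11.1/1470 + 10.6/639 = 0.04607 d.
q = Δh / Σ(b_i/K_i) = 3.57 / 0.04607 = 77.50 m/day.
In each layer the seepage velocity is v_i = q/n_i, so the layer transit time is t_i = b_i·n_i / q:
  layer 1 (coarse sand): t_1 = 1.57 × 0.30 / 77.50 = 0.006078 d
  layer 2 (clean gravel): t_2 = 11.1 × 0.19 / 77.50 = 0.02721 d
  layer 3 (karst limestone): t_3 = 10.6 × 0.03 / 77.50 = 0.004103 d
Total t = Σ t_i = 0.03740 days.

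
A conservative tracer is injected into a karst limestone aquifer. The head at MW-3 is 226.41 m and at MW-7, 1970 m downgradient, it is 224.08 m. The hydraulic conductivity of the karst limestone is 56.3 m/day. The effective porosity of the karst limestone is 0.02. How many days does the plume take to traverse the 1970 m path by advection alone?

Hydraulic gradient i = (226.41 − 224.08) / 1970 = 2.33 / 1970 = 0.001183.
Darcy flux q = K · i = 56.30 × 0.001183 = 0.06659 m/day.
Seepage velocity v = q / n_e = 0.06659 / 0.02 = 3.329 m/day.
Travel time t = L / v = 1970 / 3.329 = 591.7 days.

592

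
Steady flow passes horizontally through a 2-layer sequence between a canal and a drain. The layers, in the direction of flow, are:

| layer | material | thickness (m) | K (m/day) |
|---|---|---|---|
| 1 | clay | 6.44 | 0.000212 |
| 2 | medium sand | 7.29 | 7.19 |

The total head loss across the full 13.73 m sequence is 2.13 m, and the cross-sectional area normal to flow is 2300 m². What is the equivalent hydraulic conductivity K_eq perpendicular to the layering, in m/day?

0.000452

Flow is perpendicular to layering, so the layers act in series and the equivalent K is the thickness-weighted harmonic mean.
Total thickness L = 6.44 + 7.29 = 13.73 m.
Σ(b_i/K_i) = 6.44/0.000212 + 7.29/7.19 = 30378 d.
K_eq = L / Σ(b_i/K_i) = 13.73 / 30378 = 0.0004520 m/day.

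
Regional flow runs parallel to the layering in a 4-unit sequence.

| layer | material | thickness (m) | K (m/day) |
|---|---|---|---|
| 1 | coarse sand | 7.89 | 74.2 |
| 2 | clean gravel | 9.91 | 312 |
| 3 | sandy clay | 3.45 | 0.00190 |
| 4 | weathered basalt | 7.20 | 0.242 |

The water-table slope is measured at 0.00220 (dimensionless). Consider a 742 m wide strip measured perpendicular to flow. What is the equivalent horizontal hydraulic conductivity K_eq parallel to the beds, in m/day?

129

Flow is parallel to layering, so each bed carries its own Darcy discharge and the transmissivities add.
Σ(K_i·b_i) = 74.2×7.89 + 312×9.91 + 0.00190×3.45 + 0.242×7.20 = 3679 m²/day.
Total thickness b = 28.45 m, so K_eq = Σ(K_i·b_i)/b = 129.3 m/day.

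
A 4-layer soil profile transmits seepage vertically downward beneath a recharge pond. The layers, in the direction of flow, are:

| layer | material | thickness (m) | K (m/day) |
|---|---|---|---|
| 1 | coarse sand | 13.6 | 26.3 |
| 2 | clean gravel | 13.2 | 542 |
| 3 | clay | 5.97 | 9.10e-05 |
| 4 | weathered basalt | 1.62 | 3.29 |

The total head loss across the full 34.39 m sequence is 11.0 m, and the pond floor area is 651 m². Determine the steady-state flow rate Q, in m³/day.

Flow is perpendicular to layering, so the layers act in series and the equivalent K is the thickness-weighted harmonic mean.
Total thickness L = 13.6 + 13.2 + 5.97 + 1.62 = 34.39 m.
Σ(b_i/K_i) = 13.6/26.3 + 13.2/542 + 5.97/9.10e-05 + 1.62/3.29 = 65605 d.
K_eq = L / Σ(b_i/K_i) = 34.39 / 65605 = 0.0005242 m/day.
Q = K_eq · A · (Δh/L) = 0.0005242 × 651 × (11.0/34.39) = 0.1092 m³/day.

0.109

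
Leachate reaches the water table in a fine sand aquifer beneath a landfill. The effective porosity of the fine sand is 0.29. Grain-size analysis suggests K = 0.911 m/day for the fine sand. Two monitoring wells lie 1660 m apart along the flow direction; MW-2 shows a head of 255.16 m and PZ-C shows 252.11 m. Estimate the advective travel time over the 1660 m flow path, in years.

787

Hydraulic gradient i = (255.16 − 252.11) / 1660 = 3.05 / 1660 = 0.001837.
Darcy flux q = K · i = 0.9110 × 0.001837 = 0.001674 m/day.
Seepage velocity v = q / n_e = 0.001674 / 0.29 = 0.005772 m/day.
Travel time t = L / v = 1660 / 0.005772 = 2.876e+05 days = 787.4 years.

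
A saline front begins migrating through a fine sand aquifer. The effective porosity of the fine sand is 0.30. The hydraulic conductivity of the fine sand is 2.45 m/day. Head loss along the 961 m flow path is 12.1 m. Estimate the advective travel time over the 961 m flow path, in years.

Hydraulic gradient i = Δh / L = 12.1 / 961 = 0.01259.
Darcy flux q = K · i = 2.450 × 0.01259 = 0.03085 m/day.
Seepage velocity v = q / n_e = 0.03085 / 0.30 = 0.1028 m/day.
Travel time t = L / v = 961 / 0.1028 = 9346 days = 25.59 years.

25.6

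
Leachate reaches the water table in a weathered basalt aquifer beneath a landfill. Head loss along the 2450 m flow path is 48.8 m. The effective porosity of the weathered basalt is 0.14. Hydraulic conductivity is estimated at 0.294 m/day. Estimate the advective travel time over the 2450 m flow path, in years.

160

Hydraulic gradient i = Δh / L = 48.8 / 2450 = 0.01992.
Darcy flux q = K · i = 0.2940 × 0.01992 = 0.005856 m/day.
Seepage velocity v = q / n_e = 0.005856 / 0.14 = 0.04183 m/day.
Travel time t = L / v = 2450 / 0.04183 = 58572 days = 160.4 years.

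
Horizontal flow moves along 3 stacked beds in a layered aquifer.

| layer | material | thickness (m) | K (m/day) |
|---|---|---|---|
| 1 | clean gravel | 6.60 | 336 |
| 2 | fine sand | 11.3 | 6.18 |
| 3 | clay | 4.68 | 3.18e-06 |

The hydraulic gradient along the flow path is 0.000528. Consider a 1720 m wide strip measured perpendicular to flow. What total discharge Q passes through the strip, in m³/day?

2080

Flow is parallel to layering, so each bed carries its own Darcy discharge and the transmissivities add.
Σ(K_i·b_i) = 336×6.60 + 6.18×11.3 + 3.18e-06×4.68 = 2287 m²/day.
Hydraulic gradient i = 0.000528.
Q = Σ(K_i·b_i) · W · i = 2287 × 1720 × 0.0005280 = 2077 m³/day.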